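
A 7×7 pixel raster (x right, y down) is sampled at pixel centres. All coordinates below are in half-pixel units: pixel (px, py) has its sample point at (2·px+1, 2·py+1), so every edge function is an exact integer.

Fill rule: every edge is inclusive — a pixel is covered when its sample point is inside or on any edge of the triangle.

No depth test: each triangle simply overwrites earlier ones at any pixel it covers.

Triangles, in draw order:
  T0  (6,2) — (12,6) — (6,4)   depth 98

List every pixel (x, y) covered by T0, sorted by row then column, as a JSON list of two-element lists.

T0:
  2·area = 12
  edge (6, 2)→(12, 6): d=(6,4) inclusive
  edge (12, 6)→(6, 4): d=(-6,-2) inclusive
  edge (6, 4)→(6, 2): d=(0,-2) inclusive
    (1,1)@(3, 3): e=[18,0,-6] → ·  [on edge]
    (3,1)@(7, 3): e=[2,8,2] → █
    (4,1)@(9, 3): e=[-6,12,6] → ·
    (3,2)@(7, 5): e=[14,-4,2] → ·
    (4,2)@(9, 5): e=[6,0,6] → █  [on edge]
    (5,2)@(11, 5): e=[-2,4,10] → ·
    (4,3)@(9, 7): e=[18,-12,6] → ·
  covered (2 px):
    · · · · · · ·
    · · · █ · · ·
    · · · · █ · ·
    · · · · · · ·
    · · · · · · ·
    · · · · · · ·
    · · · · · · ·

Result: [[3,1],[4,2]]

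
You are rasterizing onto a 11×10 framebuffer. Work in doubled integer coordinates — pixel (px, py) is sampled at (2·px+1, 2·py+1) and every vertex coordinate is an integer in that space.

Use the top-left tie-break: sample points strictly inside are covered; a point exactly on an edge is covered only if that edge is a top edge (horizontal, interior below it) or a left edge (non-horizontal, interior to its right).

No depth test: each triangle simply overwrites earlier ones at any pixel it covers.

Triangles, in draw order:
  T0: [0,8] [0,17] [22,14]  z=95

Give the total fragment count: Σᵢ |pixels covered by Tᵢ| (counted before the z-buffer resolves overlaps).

T0:
  2·area = 198  (B↔C swapped to make it positive)
  edge (0, 8)→(22, 14): d=(22,6) right/bottom  bias=-1
  edge (22, 14)→(0, 17): d=(-22,3) right/bottom  bias=-1
  edge (0, 17)→(0, 8): d=(0,-9) top-left  bias=+0
    (0,4)@(1, 9): e=[16,173,9] → █
    (1,4)@(3, 9): e=[4,167,27] → █
    (2,4)@(5, 9): e=[-8,161,45] → ·
    (0,5)@(1, 11): e=[60,129,9] → █
    (2,5)@(5, 11): e=[36,117,45] → █
    (3,5)@(7, 11): e=[24,111,63] → █
    (4,5)@(9, 11): e=[12,105,81] → █
    (5,5)@(11, 11): e=[0,99,99] → ·  [on edge]
    (0,6)@(1, 13): e=[104,85,9] → █
    (5,6)@(11, 13): e=[44,55,99] → █
    (6,6)@(13, 13): e=[32,49,117] → █
    (7,6)@(15, 13): e=[20,43,135] → █
  covered (23 px):
    · · · · · · · · · · ·
    · · · · · · · · · · ·
    · · · · · · · · · · ·
    · · · · · · · · · · ·
    █ █ · · · · · · · · ·
    █ █ █ █ █ · · · · · ·
    █ █ █ █ █ █ █ █ █ · ·
    █ █ █ █ █ █ █ · · · ·
    · · · · · · · · · · ·
    · · · · · · · · · · ·

Final: 23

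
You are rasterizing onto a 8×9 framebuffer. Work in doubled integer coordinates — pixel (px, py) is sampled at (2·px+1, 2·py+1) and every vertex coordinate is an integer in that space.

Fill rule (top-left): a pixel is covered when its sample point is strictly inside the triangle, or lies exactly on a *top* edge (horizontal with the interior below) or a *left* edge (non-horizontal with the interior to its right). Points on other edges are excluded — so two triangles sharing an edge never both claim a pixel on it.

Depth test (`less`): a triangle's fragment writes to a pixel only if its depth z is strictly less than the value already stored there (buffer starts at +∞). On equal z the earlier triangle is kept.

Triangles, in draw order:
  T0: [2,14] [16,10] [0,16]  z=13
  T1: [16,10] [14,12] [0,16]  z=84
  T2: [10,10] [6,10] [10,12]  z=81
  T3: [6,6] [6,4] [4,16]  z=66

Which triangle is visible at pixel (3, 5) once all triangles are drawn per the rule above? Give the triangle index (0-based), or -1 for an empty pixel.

T0:
  2·area = 20
  edge (2, 14)→(16, 10): d=(14,-4) top-left  bias=+0
  edge (16, 10)→(0, 16): d=(-16,6) right/bottom  bias=-1
  edge (0, 16)→(2, 14): d=(2,-2) top-left  bias=+0
    (7,0)@(15, 1): e=[-130,150,0] → ·  [on edge]
    (6,1)@(13, 3): e=[-110,130,0] → ·  [on edge]
    (5,2)@(11, 5): e=[-90,110,0] → ·  [on edge]
    (4,3)@(9, 7): e=[-70,90,0] → ·  [on edge]
    (3,4)@(7, 9): e=[-50,70,0] → ·  [on edge]
    (2,5)@(5, 11): e=[-30,50,0] → ·  [on edge]
    (6,5)@(13, 11): e=[2,2,16] → █
    (7,5)@(15, 11): e=[10,-10,20] → ·
    (1,6)@(3, 13): e=[-10,30,0] → ·  [on edge]
    (3,6)@(7, 13): e=[6,6,8] → █
    (4,6)@(9, 13): e=[14,-6,12] → ·
    (6,6)@(13, 13): e=[30,-30,20] → ·
    (0,7)@(1, 15): e=[10,10,0] → █  [on edge]
  covered (3 px):
    · · · · · · · ·
    · · · · · · · ·
    · · · · · · · ·
    · · · · · · · ·
    · · · · · · · ·
    · · · · · · █ ·
    · · · █ · · · ·
    █ · · · · · · ·
    · · · · · · · ·
T1:
  2·area = 20
  edge (16, 10)→(14, 12): d=(-2,2) right/bottom  bias=-1
  edge (14, 12)→(0, 16): d=(-14,4) right/bottom  bias=-1
  edge (0, 16)→(16, 10): d=(16,-6) top-left  bias=+0
    (7,5)@(15, 11): e=[0,10,10] → ·  [on edge]
    (4,6)@(9, 13): e=[8,6,6] → █
    (5,6)@(11, 13): e=[4,-2,18] → ·
    (6,6)@(13, 13): e=[0,-10,30] → ·  [on edge]
    (1,7)@(3, 15): e=[16,2,2] → █
    (2,7)@(5, 15): e=[12,-6,14] → ·
    (4,7)@(9, 15): e=[4,-22,38] → ·
    (5,7)@(11, 15): e=[0,-30,50] → ·  [on edge]
    (1,8)@(3, 17): e=[12,-26,34] → ·
    (4,8)@(9, 17): e=[0,-50,70] → ·  [on edge]
  covered (2 px):
    · · · · · · · ·
    · · · · · · · ·
    · · · · · · · ·
    · · · · · · · ·
    · · · · · · · ·
    · · · · · · · ·
    · · · · █ · · ·
    · █ · · · · · ·
    · · · · · · · ·
T2:
  2·area = 8  (B↔C swapped to make it positive)
  edge (10, 10)→(10, 12): d=(0,2) right/bottom  bias=-1
  edge (10, 12)→(6, 10): d=(-4,-2) top-left  bias=+0
  edge (6, 10)→(10, 10): d=(4,0) top-left  bias=+0
    (4,5)@(9, 11): e=[2,2,4] → █
    (5,5)@(11, 11): e=[-2,6,4] → ·
    (4,6)@(9, 13): e=[2,-6,12] → ·
  covered (1 px):
    · · · · · · · ·
    · · · · · · · ·
    · · · · · · · ·
    · · · · · · · ·
    · · · · · · · ·
    · · · · █ · · ·
    · · · · · · · ·
    · · · · · · · ·
    · · · · · · · ·
T3:
  2·area = 4  (B↔C swapped to make it positive)
  edge (6, 6)→(4, 16): d=(-2,10) right/bottom  bias=-1
  edge (4, 16)→(6, 4): d=(2,-12) top-left  bias=+0
  edge (6, 4)→(6, 6): d=(0,2) right/bottom  bias=-1
    (3,0)@(7, 1): e=[0,6,-2] → ·  [on edge]
    (2,5)@(5, 11): e=[0,2,2] → ·  [on edge]
  covered (0 px):
    · · · · · · · ·
    · · · · · · · ·
    · · · · · · · ·
    · · · · · · · ·
    · · · · · · · ·
    · · · · · · · ·
    · · · · · · · ·
    · · · · · · · ·
    · · · · · · · ·

Z-buffer (winner per pixel, '.' = empty):
  . . . . . . . .
  . . . . . . . .
  . . . . . . . .
  . . . . . . . .
  . . . . . . . .
  . . . . 2 . 0 .
  . . . 0 1 . . .
  0 1 . . . . . .
  . . . . . . . .

Result: -1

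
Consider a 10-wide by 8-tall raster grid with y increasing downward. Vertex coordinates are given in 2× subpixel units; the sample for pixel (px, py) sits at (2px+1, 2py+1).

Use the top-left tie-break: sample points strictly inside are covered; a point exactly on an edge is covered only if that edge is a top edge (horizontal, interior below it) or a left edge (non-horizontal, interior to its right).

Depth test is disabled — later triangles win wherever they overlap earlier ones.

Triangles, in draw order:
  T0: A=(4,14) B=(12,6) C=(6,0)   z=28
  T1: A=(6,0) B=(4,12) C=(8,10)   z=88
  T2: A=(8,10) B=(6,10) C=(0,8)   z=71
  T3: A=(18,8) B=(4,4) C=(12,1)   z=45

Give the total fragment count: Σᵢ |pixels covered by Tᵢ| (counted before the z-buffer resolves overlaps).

T0:
  2·area = 96  (B↔C swapped to make it positive)
  edge (4, 14)→(6, 0): d=(2,-14) top-left  bias=+0
  edge (6, 0)→(12, 6): d=(6,6) right/bottom  bias=-1
  edge (12, 6)→(4, 14): d=(-8,8) right/bottom  bias=-1
    (3,0)@(7, 1): e=[16,0,80] → .  [on edge]
    (8,0)@(17, 1): e=[156,-60,0] → .  [on edge]
    (3,1)@(7, 3): e=[20,12,64] → X
    (4,1)@(9, 3): e=[48,0,48] → .  [on edge]
    (7,1)@(15, 3): e=[132,-36,0] → .  [on edge]
    (3,2)@(7, 5): e=[24,24,48] → X
    (4,2)@(9, 5): e=[52,12,32] → X
    (5,2)@(11, 5): e=[80,0,16] → .  [on edge]
    (6,2)@(13, 5): e=[108,-12,0] → .  [on edge]
    (2,3)@(5, 7): e=[0,48,48] → X  [on edge]
    (5,3)@(11, 7): e=[84,12,0] → .  [on edge]
    (6,3)@(13, 7): e=[112,0,-16] → .  [on edge]
    (4,4)@(9, 9): e=[60,36,0] → .  [on edge]
    (7,4)@(15, 9): e=[144,0,-48] → .  [on edge]
    (3,5)@(7, 11): e=[36,60,0] → .  [on edge]
    (8,5)@(17, 11): e=[176,0,-80] → .  [on edge]
    (2,6)@(5, 13): e=[12,84,0] → .  [on edge]
    (9,6)@(19, 13): e=[208,0,-112] → .  [on edge]
    (1,7)@(3, 15): e=[-12,108,0] → .  [on edge]
  covered (9 px):
    . . . . . . . . . .
    . . . X . . . . . .
    . . . X X . . . . .
    . . X X X . . . . .
    . . X X . . . . . .
    . . X . . . . . . .
    . . . . . . . . . .
    . . . . . . . . . .
T1:
  2·area = 44  (B↔C swapped to make it positive)
  edge (6, 0)→(8, 10): d=(2,10) right/bottom  bias=-1
  edge (8, 10)→(4, 12): d=(-4,2) right/bottom  bias=-1
  edge (4, 12)→(6, 0): d=(2,-12) top-left  bias=+0
    (3,2)@(7, 5): e=[0,22,22] → .  [on edge]
    (2,3)@(5, 7): e=[24,18,2] → X
    (3,3)@(7, 7): e=[4,14,26] → X
    (4,3)@(9, 7): e=[-16,10,50] → .
    (2,4)@(5, 9): e=[28,10,6] → X
    (4,4)@(9, 9): e=[-12,2,54] → .
    (2,5)@(5, 11): e=[32,2,10] → X
    (3,5)@(7, 11): e=[12,-2,34] → .
    (2,6)@(5, 13): e=[36,-6,14] → .
    (4,7)@(9, 15): e=[0,-22,66] → .  [on edge]
  covered (5 px):
    . . . . . . . . . .
    . . . . . . . . . .
    . . . . . . . . . .
    . . X X . . . . . .
    . . X X . . . . . .
    . . X . . . . . . .
    . . . . . . . . . .
    . . . . . . . . . .
T2:
  2·area = 4
  edge (8, 10)→(6, 10): d=(-2,0) right/bottom  bias=-1
  edge (6, 10)→(0, 8): d=(-6,-2) top-left  bias=+0
  edge (0, 8)→(8, 10): d=(8,2) right/bottom  bias=-1
    (1,4)@(3, 9): e=[2,0,2] → X  [on edge]
    (2,4)@(5, 9): e=[2,4,-2] → .
    (1,5)@(3, 11): e=[-2,-12,18] → .
    (4,5)@(9, 11): e=[-2,0,6] → .  [on edge]
    (7,6)@(15, 13): e=[-6,0,10] → .  [on edge]
  covered (1 px):
    . . . . . . . . . .
    . . . . . . . . . .
    . . . . . . . . . .
    . . . . . . . . . .
    . X . . . . . . . .
    . . . . . . . . . .
    . . . . . . . . . .
    . . . . . . . . . .
T3:
  2·area = 74
  edge (18, 8)→(4, 4): d=(-14,-4) top-left  bias=+0
  edge (4, 4)→(12, 1): d=(8,-3) top-left  bias=+0
  edge (12, 1)→(18, 8): d=(6,7) right/bottom  bias=-1
    (3,1)@(7, 3): e=[26,1,47] → X
    (4,1)@(9, 3): e=[34,7,33] → X
    (5,1)@(11, 3): e=[42,13,19] → X
    (6,1)@(13, 3): e=[50,19,5] → X
    (7,1)@(15, 3): e=[58,25,-9] → .
    (3,2)@(7, 5): e=[-2,17,59] → .
    (4,2)@(9, 5): e=[6,23,45] → X
    (7,2)@(15, 5): e=[30,41,3] → X
    (8,2)@(17, 5): e=[38,47,-11] → .
    (4,3)@(9, 7): e=[-22,39,57] → .
    (5,3)@(11, 7): e=[-14,45,43] → .
    (6,3)@(13, 7): e=[-6,51,29] → .
  covered (10 px):
    . . . . . . . . . .
    . . . X X X X . . .
    . . . . X X X X . .
    . . . . . . . X X .
    . . . . . . . . . .
    . . . . . . . . . .
    . . . . . . . . . .
    . . . . . . . . . .

Answer: 25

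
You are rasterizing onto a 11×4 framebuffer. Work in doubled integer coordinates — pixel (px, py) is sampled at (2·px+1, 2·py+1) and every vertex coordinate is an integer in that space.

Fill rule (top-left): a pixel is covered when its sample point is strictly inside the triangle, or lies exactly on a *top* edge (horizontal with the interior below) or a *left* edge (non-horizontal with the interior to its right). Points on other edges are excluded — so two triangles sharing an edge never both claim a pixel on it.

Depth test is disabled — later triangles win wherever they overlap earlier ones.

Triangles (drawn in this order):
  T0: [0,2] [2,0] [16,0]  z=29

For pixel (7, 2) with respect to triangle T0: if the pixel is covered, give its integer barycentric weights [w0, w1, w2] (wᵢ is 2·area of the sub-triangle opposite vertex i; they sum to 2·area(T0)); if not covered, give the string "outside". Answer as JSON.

T0:
  2·area = 28
  edge (0, 2)→(2, 0): d=(2,-2) top-left  bias=+0
  edge (2, 0)→(16, 0): d=(14,0) top-left  bias=+0
  edge (16, 0)→(0, 2): d=(-16,2) right/bottom  bias=-1
    (0,0)@(1, 1): e=[0,14,14] → X  [on edge]
    (1,0)@(3, 1): e=[4,14,10] → X
    (2,0)@(5, 1): e=[8,14,6] → X
    (3,0)@(7, 1): e=[12,14,2] → X
    (4,0)@(9, 1): e=[16,14,-2] → .
    (0,1)@(1, 3): e=[4,42,-18] → .
    (1,1)@(3, 3): e=[8,42,-22] → .
    (2,1)@(5, 3): e=[12,42,-26] → .
    (3,1)@(7, 3): e=[16,42,-30] → .
  covered (4 px):
    X X X X . . . . . . .
    . . . . . . . . . . .
    . . . . . . . . . . .
    . . . . . . . . . . .

Answer: "outside"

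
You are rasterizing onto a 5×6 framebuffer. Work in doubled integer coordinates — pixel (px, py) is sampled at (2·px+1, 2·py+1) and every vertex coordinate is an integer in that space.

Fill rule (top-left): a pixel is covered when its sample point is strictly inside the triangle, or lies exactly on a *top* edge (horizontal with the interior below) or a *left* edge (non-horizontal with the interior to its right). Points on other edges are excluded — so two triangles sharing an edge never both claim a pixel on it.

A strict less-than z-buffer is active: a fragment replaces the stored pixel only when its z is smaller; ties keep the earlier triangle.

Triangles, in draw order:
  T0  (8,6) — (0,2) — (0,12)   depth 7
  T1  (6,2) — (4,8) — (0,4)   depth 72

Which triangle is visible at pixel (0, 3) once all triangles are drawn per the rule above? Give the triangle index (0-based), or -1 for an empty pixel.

T0:
  2·area = 80  (B↔C swapped to make it positive)
  edge (8, 6)→(0, 12): d=(-8,6) right/bottom  bias=-1
  edge (0, 12)→(0, 2): d=(0,-10) top-left  bias=+0
  edge (0, 2)→(8, 6): d=(8,4) right/bottom  bias=-1
    (0,1)@(1, 3): e=[66,10,4] → X
    (1,1)@(3, 3): e=[54,30,-4] → .
    (0,2)@(1, 5): e=[50,10,20] → X
    (1,2)@(3, 5): e=[38,30,12] → X
    (2,2)@(5, 5): e=[26,50,4] → X
    (3,2)@(7, 5): e=[14,70,-4] → .
    (0,3)@(1, 7): e=[34,10,36] → X
    (3,3)@(7, 7): e=[-2,70,12] → .
    (0,4)@(1, 9): e=[18,10,52] → X
    (2,4)@(5, 9): e=[-6,50,36] → .
    (0,5)@(1, 11): e=[2,10,68] → X
    (1,5)@(3, 11): e=[-10,30,60] → .
  covered (10 px):
    . . . . .
    X . . . .
    X X X . .
    X X X . .
    X X . . .
    X . . . .
T1:
  2·area = 32
  edge (6, 2)→(4, 8): d=(-2,6) right/bottom  bias=-1
  edge (4, 8)→(0, 4): d=(-4,-4) top-left  bias=+0
  edge (0, 4)→(6, 2): d=(6,-2) top-left  bias=+0
    (4,0)@(9, 1): e=[-16,48,0] → .  [on edge]
    (1,1)@(3, 3): e=[16,16,0] → X  [on edge]
    (2,1)@(5, 3): e=[4,24,4] → X
    (3,1)@(7, 3): e=[-8,32,8] → .
    (0,2)@(1, 5): e=[24,0,8] → X  [on edge]
    (2,2)@(5, 5): e=[0,16,16] → .  [on edge]
    (0,3)@(1, 7): e=[20,-8,20] → .
    (1,3)@(3, 7): e=[8,0,24] → X  [on edge]
    (2,3)@(5, 7): e=[-4,8,28] → .
    (1,4)@(3, 9): e=[4,-8,36] → .
    (2,4)@(5, 9): e=[-8,0,40] → .  [on edge]
    (1,5)@(3, 11): e=[0,-16,48] → .  [on edge]
    (3,5)@(7, 11): e=[-24,0,56] → .  [on edge]
  covered (5 px):
    . . . . .
    . X X . .
    X X . . .
    . X . . .
    . . . . .
    . . . . .

Z-buffer (winner per pixel, '.' = empty):
  . . . . .
  0 1 1 . .
  0 0 0 . .
  0 0 0 . .
  0 0 . . .
  0 . . . .

Answer: 0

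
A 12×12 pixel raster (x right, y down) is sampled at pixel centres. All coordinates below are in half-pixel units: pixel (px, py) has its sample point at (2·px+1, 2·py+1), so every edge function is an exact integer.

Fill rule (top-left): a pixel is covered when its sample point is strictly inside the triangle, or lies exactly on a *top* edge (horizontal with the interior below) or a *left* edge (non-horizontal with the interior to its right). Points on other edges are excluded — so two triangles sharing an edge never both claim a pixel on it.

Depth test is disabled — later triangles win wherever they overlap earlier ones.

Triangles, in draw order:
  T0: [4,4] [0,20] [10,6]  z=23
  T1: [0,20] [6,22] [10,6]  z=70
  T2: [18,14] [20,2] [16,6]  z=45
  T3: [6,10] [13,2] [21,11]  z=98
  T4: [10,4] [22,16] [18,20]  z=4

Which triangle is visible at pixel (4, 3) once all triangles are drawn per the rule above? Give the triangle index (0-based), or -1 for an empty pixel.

T0:
  2·area = 104  (B↔C swapped to make it positive)
  edge (4, 4)→(10, 6): d=(6,2) right/bottom  bias=-1
  edge (10, 6)→(0, 20): d=(-10,14) right/bottom  bias=-1
  edge (0, 20)→(4, 4): d=(4,-16) top-left  bias=+0
    (0,1)@(1, 3): e=[0,156,-52] → .  [on edge]
    (2,2)@(5, 5): e=[4,80,20] → X
    (3,2)@(7, 5): e=[0,52,52] → .  [on edge]
    (2,3)@(5, 7): e=[16,60,28] → X
    (3,3)@(7, 7): e=[12,32,60] → X
    (4,3)@(9, 7): e=[8,4,92] → X
    (5,3)@(11, 7): e=[4,-24,124] → .
    (6,3)@(13, 7): e=[0,-52,156] → .  [on edge]
    (1,4)@(3, 9): e=[32,68,4] → X
    (4,4)@(9, 9): e=[20,-16,100] → .
    (9,4)@(19, 9): e=[0,-156,260] → .  [on edge]
    (1,5)@(3, 11): e=[44,48,12] → X
    (2,6)@(5, 13): e=[52,0,52] → .  [on edge]
  covered (12 px):
    . . . . . . . . . . . .
    . . . . . . . . . . . .
    . . X . . . . . . . . .
    . . X X X . . . . . . .
    . X X X . . . . . . . .
    . X X . . . . . . . . .
    . X . . . . . . . . . .
    . X . . . . . . . . . .
    X . . . . . . . . . . .
    . . . . . . . . . . . .
    . . . . . . . . . . . .
    . . . . . . . . . . . .
T1:
  2·area = 104  (B↔C swapped to make it positive)
  edge (0, 20)→(10, 6): d=(10,-14) top-left  bias=+0
  edge (10, 6)→(6, 22): d=(-4,16) right/bottom  bias=-1
  edge (6, 22)→(0, 20): d=(-6,-2) top-left  bias=+0
    (4,4)@(9, 9): e=[16,4,84] → X
    (5,4)@(11, 9): e=[44,-28,88] → .
    (3,5)@(7, 11): e=[8,28,68] → X
    (4,5)@(9, 11): e=[36,-4,72] → .
    (2,6)@(5, 13): e=[0,52,52] → X  [on edge]
    (4,6)@(9, 13): e=[56,-12,60] → .
    (2,7)@(5, 15): e=[20,44,40] → X
    (4,7)@(9, 15): e=[76,-20,48] → .
    (1,8)@(3, 17): e=[12,68,24] → X
    (4,8)@(9, 17): e=[96,-28,36] → .
    (0,9)@(1, 19): e=[4,92,8] → X
    (3,9)@(7, 19): e=[88,-4,20] → .
    (1,10)@(3, 21): e=[52,52,0] → X  [on edge]
    (4,11)@(9, 23): e=[156,-52,0] → .  [on edge]
  covered (14 px):
    . . . . . . . . . . . .
    . . . . . . . . . . . .
    . . . . . . . . . . . .
    . . . . . . . . . . . .
    . . . . X . . . . . . .
    . . . X . . . . . . . .
    . . X X . . . . . . . .
    . . X X . . . . . . . .
    . X X X . . . . . . . .
    X X X . . . . . . . . .
    . X X . . . . . . . . .
    . . . . . . . . . . . .
T2:
  2·area = 40  (B↔C swapped to make it positive)
  edge (18, 14)→(16, 6): d=(-2,-8) top-left  bias=+0
  edge (16, 6)→(20, 2): d=(4,-4) top-left  bias=+0
  edge (20, 2)→(18, 14): d=(-2,12) right/bottom  bias=-1
    (10,0)@(21, 1): e=[50,0,-10] → .  [on edge]
    (9,1)@(19, 3): e=[30,0,10] → X  [on edge]
    (10,1)@(21, 3): e=[46,8,-14] → .
    (8,2)@(17, 5): e=[10,0,30] → X  [on edge]
    (10,2)@(21, 5): e=[42,16,-18] → .
    (7,3)@(15, 7): e=[-10,0,50] → .  [on edge]
    (8,3)@(17, 7): e=[6,8,26] → X
    (10,3)@(21, 7): e=[38,24,-22] → .
    (6,4)@(13, 9): e=[-30,0,70] → .  [on edge]
    (8,4)@(17, 9): e=[2,16,22] → X
    (9,4)@(19, 9): e=[18,24,-2] → .
    (5,5)@(11, 11): e=[-50,0,90] → .  [on edge]
    (4,6)@(9, 13): e=[-70,0,110] → .  [on edge]
    (3,7)@(7, 15): e=[-90,0,130] → .  [on edge]
    (2,8)@(5, 17): e=[-110,0,150] → .  [on edge]
    (1,9)@(3, 19): e=[-130,0,170] → .  [on edge]
    (0,10)@(1, 21): e=[-150,0,190] → .  [on edge]
  covered (6 px):
    . . . . . . . . . . . .
    . . . . . . . . . X . .
    . . . . . . . . X X . .
    . . . . . . . . X X . .
    . . . . . . . . X . . .
    . . . . . . . . . . . .
    . . . . . . . . . . . .
    . . . . . . . . . . . .
    . . . . . . . . . . . .
    . . . . . . . . . . . .
    . . . . . . . . . . . .
    . . . . . . . . . . . .
T3:
  2·area = 127
  edge (6, 10)→(13, 2): d=(7,-8) top-left  bias=+0
  edge (13, 2)→(21, 11): d=(8,9) right/bottom  bias=-1
  edge (21, 11)→(6, 10): d=(-15,-1) top-left  bias=+0
    (6,1)@(13, 3): e=[7,8,112] → X
    (7,1)@(15, 3): e=[23,-10,114] → .
    (5,2)@(11, 5): e=[5,42,80] → X
    (7,2)@(15, 5): e=[37,6,84] → X
    (8,2)@(17, 5): e=[53,-12,86] → .
    (4,3)@(9, 7): e=[3,76,48] → X
    (8,3)@(17, 7): e=[67,4,56] → X
    (9,3)@(19, 7): e=[83,-14,58] → .
    (3,4)@(7, 9): e=[1,110,16] → X
    (9,4)@(19, 9): e=[97,2,28] → X
    (10,4)@(21, 9): e=[113,-16,30] → .
    (3,5)@(7, 11): e=[15,126,-14] → .
    (10,5)@(21, 11): e=[127,0,0] → .  [on edge]
  covered (16 px):
    . . . . . . . . . . . .
    . . . . . . X . . . . .
    . . . . . X X X . . . .
    . . . . X X X X X . . .
    . . . X X X X X X X . .
    . . . . . . . . . . . .
    . . . . . . . . . . . .
    . . . . . . . . . . . .
    . . . . . . . . . . . .
    . . . . . . . . . . . .
    . . . . . . . . . . . .
    . . . . . . . . . . . .
T4:
  2·area = 96
  edge (10, 4)→(22, 16): d=(12,12) right/bottom  bias=-1
  edge (22, 16)→(18, 20): d=(-4,4) right/bottom  bias=-1
  edge (18, 20)→(10, 4): d=(-8,-16) top-left  bias=+0
    (3,0)@(7, 1): e=[0,120,-24] → .  [on edge]
    (4,1)@(9, 3): e=[0,104,-8] → .  [on edge]
    (5,2)@(11, 5): e=[0,88,8] → .  [on edge]
    (6,3)@(13, 7): e=[0,72,24] → .  [on edge]
    (6,4)@(13, 9): e=[24,64,8] → X
    (7,4)@(15, 9): e=[0,56,40] → .  [on edge]
    (6,5)@(13, 11): e=[48,56,-8] → .
    (7,5)@(15, 11): e=[24,48,24] → X
    (8,5)@(17, 11): e=[0,40,56] → .  [on edge]
    (7,6)@(15, 13): e=[48,40,8] → X
    (8,6)@(17, 13): e=[24,32,40] → X
    (9,6)@(19, 13): e=[0,24,72] → .  [on edge]
    (10,7)@(21, 15): e=[0,8,88] → .  [on edge]
    (11,7)@(23, 15): e=[-24,0,120] → .  [on edge]
    (10,8)@(21, 17): e=[24,0,72] → .  [on edge]
    (11,8)@(23, 17): e=[0,-8,104] → .  [on edge]
    (9,9)@(19, 19): e=[72,0,24] → .  [on edge]
    (8,10)@(17, 21): e=[120,0,-24] → .  [on edge]
    (7,11)@(15, 23): e=[168,0,-72] → .  [on edge]
  covered (8 px):
    . . . . . . . . . . . .
    . . . . . . . . . . . .
    . . . . . . . . . . . .
    . . . . . . . . . . . .
    . . . . . . X . . . . .
    . . . . . . . X . . . .
    . . . . . . . X X . . .
    . . . . . . . . X X . .
    . . . . . . . . X X . .
    . . . . . . . . . . . .
    . . . . . . . . . . . .
    . . . . . . . . . . . .

Z-buffer (winner per pixel, '.' = empty):
  . . . . . . . . . . . .
  . . . . . . 3 . . 2 . .
  . . 0 . . 3 3 3 2 2 . .
  . . 0 0 3 3 3 3 3 2 . .
  . 0 0 3 3 3 4 3 3 3 . .
  . 0 0 1 . . . 4 . . . .
  . 0 1 1 . . . 4 4 . . .
  . 0 1 1 . . . . 4 4 . .
  0 1 1 1 . . . . 4 4 . .
  1 1 1 . . . . . . . . .
  . 1 1 . . . . . . . . .
  . . . . . . . . . . . .

Answer: 3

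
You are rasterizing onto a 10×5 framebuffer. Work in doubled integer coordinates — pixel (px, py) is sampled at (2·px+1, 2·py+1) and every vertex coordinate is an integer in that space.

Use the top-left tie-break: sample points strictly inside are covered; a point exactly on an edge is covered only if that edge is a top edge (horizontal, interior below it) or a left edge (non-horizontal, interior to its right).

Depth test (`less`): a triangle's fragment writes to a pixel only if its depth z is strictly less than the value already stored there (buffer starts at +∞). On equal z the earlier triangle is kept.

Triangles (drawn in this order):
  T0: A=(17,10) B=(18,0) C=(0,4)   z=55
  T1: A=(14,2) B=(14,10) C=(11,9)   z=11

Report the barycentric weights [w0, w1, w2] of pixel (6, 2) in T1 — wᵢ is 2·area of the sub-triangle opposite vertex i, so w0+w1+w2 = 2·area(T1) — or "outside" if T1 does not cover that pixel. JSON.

T0:
  2·area = 176  (B↔C swapped to make it positive)
  edge (17, 10)→(0, 4): d=(-17,-6) top-left  bias=+0
  edge (0, 4)→(18, 0): d=(18,-4) top-left  bias=+0
  edge (18, 0)→(17, 10): d=(-1,10) right/bottom  bias=-1
    (7,0)@(15, 1): e=[141,6,29] → #
    (8,0)@(17, 1): e=[153,14,9] → #
    (9,0)@(19, 1): e=[165,22,-11] → ·
    (2,1)@(5, 3): e=[47,2,127] → #
    (3,1)@(7, 3): e=[59,10,107] → #
    (4,1)@(9, 3): e=[71,18,87] → #
    (5,1)@(11, 3): e=[83,26,67] → #
    (6,1)@(13, 3): e=[95,34,47] → #
    (9,1)@(19, 3): e=[131,58,-13] → ·
    (1,2)@(3, 5): e=[1,30,145] → #
    (9,2)@(19, 5): e=[97,94,-15] → ·
    (1,3)@(3, 7): e=[-33,66,143] → ·
  covered (24 px):
    · · · · · · · # # ·
    · · # # # # # # # ·
    · # # # # # # # # ·
    · · · · # # # # # ·
    · · · · · · · # # ·
T1:
  2·area = 24
  edge (14, 2)→(14, 10): d=(0,8) right/bottom  bias=-1
  edge (14, 10)→(11, 9): d=(-3,-1) top-left  bias=+0
  edge (11, 9)→(14, 2): d=(3,-7) top-left  bias=+0
    (6,2)@(13, 5): e=[8,14,2] → #
    (7,2)@(15, 5): e=[-8,16,16] → ·
    (2,3)@(5, 7): e=[72,0,-48] → ·  [on edge]
    (6,3)@(13, 7): e=[8,8,8] → #
    (7,3)@(15, 7): e=[-8,10,22] → ·
    (5,4)@(11, 9): e=[24,0,0] → #  [on edge]
    (7,4)@(15, 9): e=[-8,4,28] → ·
  covered (4 px):
    · · · · · · · · · ·
    · · · · · · · · · ·
    · · · · · · # · · ·
    · · · · · · # · · ·
    · · · · · # # · · ·

Result: [14,2,8]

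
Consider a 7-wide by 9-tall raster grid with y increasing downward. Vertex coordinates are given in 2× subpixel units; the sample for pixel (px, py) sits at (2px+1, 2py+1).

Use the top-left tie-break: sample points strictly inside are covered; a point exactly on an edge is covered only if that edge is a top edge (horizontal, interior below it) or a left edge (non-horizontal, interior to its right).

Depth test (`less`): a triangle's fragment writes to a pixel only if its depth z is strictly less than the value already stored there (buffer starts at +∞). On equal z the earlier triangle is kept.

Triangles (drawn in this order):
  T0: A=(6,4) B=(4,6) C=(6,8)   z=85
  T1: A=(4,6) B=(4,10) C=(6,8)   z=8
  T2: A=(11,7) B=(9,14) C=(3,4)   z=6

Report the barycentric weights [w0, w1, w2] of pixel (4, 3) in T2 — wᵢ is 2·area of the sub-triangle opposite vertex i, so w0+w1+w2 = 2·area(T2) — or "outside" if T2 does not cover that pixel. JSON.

T0:
  2·area = 8  (B↔C swapped to make it positive)
  edge (6, 4)→(6, 8): d=(0,4) right/bottom  bias=-1
  edge (6, 8)→(4, 6): d=(-2,-2) top-left  bias=+0
  edge (4, 6)→(6, 4): d=(2,-2) top-left  bias=+0
    (4,0)@(9, 1): e=[-12,20,0] → ·  [on edge]
    (0,1)@(1, 3): e=[20,0,-12] → ·  [on edge]
    (3,1)@(7, 3): e=[-4,12,0] → ·  [on edge]
    (1,2)@(3, 5): e=[12,0,-4] → ·  [on edge]
    (2,2)@(5, 5): e=[4,4,0] → █  [on edge]
    (3,2)@(7, 5): e=[-4,8,4] → ·
    (1,3)@(3, 7): e=[12,-4,0] → ·  [on edge]
    (2,3)@(5, 7): e=[4,0,4] → █  [on edge]
    (3,3)@(7, 7): e=[-4,4,8] → ·
    (0,4)@(1, 9): e=[20,-12,0] → ·  [on edge]
    (2,4)@(5, 9): e=[4,-4,8] → ·
    (3,4)@(7, 9): e=[-4,0,12] → ·  [on edge]
    (4,5)@(9, 11): e=[-12,0,20] → ·  [on edge]
    (5,6)@(11, 13): e=[-20,0,28] → ·  [on edge]
    (6,7)@(13, 15): e=[-28,0,36] → ·  [on edge]
  covered (2 px):
    · · · · · · ·
    · · · · · · ·
    · · █ · · · ·
    · · █ · · · ·
    · · · · · · ·
    · · · · · · ·
    · · · · · · ·
    · · · · · · ·
    · · · · · · ·
T1:
  2·area = 8  (B↔C swapped to make it positive)
  edge (4, 6)→(6, 8): d=(2,2) right/bottom  bias=-1
  edge (6, 8)→(4, 10): d=(-2,2) right/bottom  bias=-1
  edge (4, 10)→(4, 6): d=(0,-4) top-left  bias=+0
    (6,0)@(13, 1): e=[-28,0,36] → ·  [on edge]
    (0,1)@(1, 3): e=[0,20,-12] → ·  [on edge]
    (5,1)@(11, 3): e=[-20,0,28] → ·  [on edge]
    (1,2)@(3, 5): e=[0,12,-4] → ·  [on edge]
    (4,2)@(9, 5): e=[-12,0,20] → ·  [on edge]
    (2,3)@(5, 7): e=[0,4,4] → ·  [on edge]
    (3,3)@(7, 7): e=[-4,0,12] → ·  [on edge]
    (2,4)@(5, 9): e=[4,0,4] → ·  [on edge]
    (3,4)@(7, 9): e=[0,-4,12] → ·  [on edge]
    (1,5)@(3, 11): e=[12,0,-4] → ·  [on edge]
    (4,5)@(9, 11): e=[0,-12,20] → ·  [on edge]
    (0,6)@(1, 13): e=[20,0,-12] → ·  [on edge]
    (5,6)@(11, 13): e=[0,-20,28] → ·  [on edge]
    (6,7)@(13, 15): e=[0,-28,36] → ·  [on edge]
  covered (0 px):
    · · · · · · ·
    · · · · · · ·
    · · · · · · ·
    · · · · · · ·
    · · · · · · ·
    · · · · · · ·
    · · · · · · ·
    · · · · · · ·
    · · · · · · ·
T2:
  2·area = 62
  edge (11, 7)→(9, 14): d=(-2,7) right/bottom  bias=-1
  edge (9, 14)→(3, 4): d=(-6,-10) top-left  bias=+0
  edge (3, 4)→(11, 7): d=(8,3) right/bottom  bias=-1
    (2,2)@(5, 5): e=[46,14,2] → █
    (3,2)@(7, 5): e=[32,34,-4] → ·
    (2,3)@(5, 7): e=[42,2,18] → █
    (3,3)@(7, 7): e=[28,22,12] → █
    (4,3)@(9, 7): e=[14,42,6] → █
    (5,3)@(11, 7): e=[0,62,0] → ·  [on edge]
    (2,4)@(5, 9): e=[38,-10,34] → ·
    (3,4)@(7, 9): e=[24,10,28] → █
    (5,4)@(11, 9): e=[-4,50,16] → ·
    (3,5)@(7, 11): e=[20,-2,44] → ·
    (4,5)@(9, 11): e=[6,18,38] → █
    (5,5)@(11, 11): e=[-8,38,32] → ·
  covered (8 px):
    · · · · · · ·
    · · · · · · ·
    · · █ · · · ·
    · · █ █ █ · ·
    · · · █ █ · ·
    · · · · █ · ·
    · · · · █ · ·
    · · · · · · ·
    · · · · · · ·

Answer: [42,6,14]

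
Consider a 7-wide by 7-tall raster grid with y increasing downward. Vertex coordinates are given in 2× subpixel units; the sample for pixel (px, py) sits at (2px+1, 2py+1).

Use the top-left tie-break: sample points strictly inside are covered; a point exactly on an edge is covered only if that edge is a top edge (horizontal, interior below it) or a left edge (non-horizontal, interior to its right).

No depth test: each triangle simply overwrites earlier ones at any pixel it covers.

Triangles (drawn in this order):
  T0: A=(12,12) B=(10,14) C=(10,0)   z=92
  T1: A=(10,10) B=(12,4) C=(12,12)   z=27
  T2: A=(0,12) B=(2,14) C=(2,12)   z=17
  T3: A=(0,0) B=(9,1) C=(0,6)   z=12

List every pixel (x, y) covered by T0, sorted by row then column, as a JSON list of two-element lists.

T0:
  2·area = 28
  edge (12, 12)→(10, 14): d=(-2,2) right/bottom  bias=-1
  edge (10, 14)→(10, 0): d=(0,-14) top-left  bias=+0
  edge (10, 0)→(12, 12): d=(2,12) right/bottom  bias=-1
    (5,3)@(11, 7): e=[12,14,2] → X
    (6,3)@(13, 7): e=[8,42,-22] → .
    (5,4)@(11, 9): e=[8,14,6] → X
    (6,4)@(13, 9): e=[4,42,-18] → .
    (5,5)@(11, 11): e=[4,14,10] → X
    (6,5)@(13, 11): e=[0,42,-14] → .  [on edge]
    (5,6)@(11, 13): e=[0,14,14] → .  [on edge]
  covered (3 px):
    . . . . . . .
    . . . . . . .
    . . . . . . .
    . . . . . X .
    . . . . . X .
    . . . . . X .
    . . . . . . .
T1:
  2·area = 16
  edge (10, 10)→(12, 4): d=(2,-6) top-left  bias=+0
  edge (12, 4)→(12, 12): d=(0,8) right/bottom  bias=-1
  edge (12, 12)→(10, 10): d=(-2,-2) top-left  bias=+0
    (0,0)@(1, 1): e=[-72,88,0] → .  [on edge]
    (6,0)@(13, 1): e=[0,-8,24] → .  [on edge]
    (1,1)@(3, 3): e=[-56,72,0] → .  [on edge]
    (2,2)@(5, 5): e=[-40,56,0] → .  [on edge]
    (3,3)@(7, 7): e=[-24,40,0] → .  [on edge]
    (5,3)@(11, 7): e=[0,8,8] → X  [on edge]
    (6,3)@(13, 7): e=[12,-8,12] → .
    (4,4)@(9, 9): e=[-8,24,0] → .  [on edge]
    (5,4)@(11, 9): e=[4,8,4] → X
    (6,4)@(13, 9): e=[16,-8,8] → .
    (5,5)@(11, 11): e=[8,8,0] → X  [on edge]
    (6,5)@(13, 11): e=[20,-8,4] → .
    (4,6)@(9, 13): e=[0,24,-8] → .  [on edge]
    (6,6)@(13, 13): e=[24,-8,0] → .  [on edge]
  covered (3 px):
    . . . . . . .
    . . . . . . .
    . . . . . . .
    . . . . . X .
    . . . . . X .
    . . . . . X .
    . . . . . . .
T2:
  2·area = 4  (B↔C swapped to make it positive)
  edge (0, 12)→(2, 12): d=(2,0) top-left  bias=+0
  edge (2, 12)→(2, 14): d=(0,2) right/bottom  bias=-1
  edge (2, 14)→(0, 12): d=(-2,-2) top-left  bias=+0
    (0,6)@(1, 13): e=[2,2,0] → X  [on edge]
    (1,6)@(3, 13): e=[2,-2,4] → .
  covered (1 px):
    . . . . . . .
    . . . . . . .
    . . . . . . .
    . . . . . . .
    . . . . . . .
    . . . . . . .
    X . . . . . .
T3:
  2·area = 54
  edge (0, 0)→(9, 1): d=(9,1) right/bottom  bias=-1
  edge (9, 1)→(0, 6): d=(-9,5) right/bottom  bias=-1
  edge (0, 6)→(0, 0): d=(0,-6) top-left  bias=+0
    (0,0)@(1, 1): e=[8,40,6] → X
    (1,0)@(3, 1): e=[6,30,18] → X
    (2,0)@(5, 1): e=[4,20,30] → X
    (3,0)@(7, 1): e=[2,10,42] → X
    (4,0)@(9, 1): e=[0,0,54] → .  [on edge]
    (0,1)@(1, 3): e=[26,22,6] → X
    (3,1)@(7, 3): e=[20,-8,42] → .
    (0,2)@(1, 5): e=[44,4,6] → X
    (1,2)@(3, 5): e=[42,-6,18] → .
    (2,2)@(5, 5): e=[40,-16,30] → .
    (0,3)@(1, 7): e=[62,-14,6] → .
  covered (8 px):
    X X X X . . .
    X X X . . . .
    X . . . . . .
    . . . . . . .
    . . . . . . .
    . . . . . . .
    . . . . . . .

Final: [[5,3],[5,4],[5,5]]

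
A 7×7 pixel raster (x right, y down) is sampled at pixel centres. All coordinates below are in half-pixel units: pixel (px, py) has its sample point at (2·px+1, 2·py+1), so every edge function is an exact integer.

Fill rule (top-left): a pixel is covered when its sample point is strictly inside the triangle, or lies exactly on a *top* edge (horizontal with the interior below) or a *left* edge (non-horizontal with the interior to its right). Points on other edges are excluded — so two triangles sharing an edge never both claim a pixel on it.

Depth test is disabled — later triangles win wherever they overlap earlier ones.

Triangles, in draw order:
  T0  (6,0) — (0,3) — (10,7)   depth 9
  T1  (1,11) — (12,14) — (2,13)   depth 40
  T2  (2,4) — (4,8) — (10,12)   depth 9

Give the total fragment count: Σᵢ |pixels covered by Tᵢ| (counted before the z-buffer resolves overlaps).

T0:
  2·area = 54  (B↔C swapped to make it positive)
  edge (6, 0)→(10, 7): d=(4,7) right/bottom  bias=-1
  edge (10, 7)→(0, 3): d=(-10,-4) top-left  bias=+0
  edge (0, 3)→(6, 0): d=(6,-3) top-left  bias=+0
    (2,0)@(5, 1): e=[11,40,3] → X
    (3,0)@(7, 1): e=[-3,48,9] → .
    (0,1)@(1, 3): e=[47,4,3] → X
    (1,1)@(3, 3): e=[33,12,9] → X
    (3,1)@(7, 3): e=[5,28,21] → X
    (4,1)@(9, 3): e=[-9,36,27] → .
    (0,2)@(1, 5): e=[55,-16,15] → .
    (1,2)@(3, 5): e=[41,-8,21] → .
    (2,2)@(5, 5): e=[27,0,27] → X  [on edge]
    (4,2)@(9, 5): e=[-1,16,39] → .
    (2,3)@(5, 7): e=[35,-20,39] → .
    (3,3)@(7, 7): e=[21,-12,45] → .
  covered (7 px):
    . . X . . . .
    X X X X . . .
    . . X X . . .
    . . . . . . .
    . . . . . . .
    . . . . . . .
    . . . . . . .
T1:
  2·area = 19
  edge (1, 11)→(12, 14): d=(11,3) right/bottom  bias=-1
  edge (12, 14)→(2, 13): d=(-10,-1) top-left  bias=+0
  edge (2, 13)→(1, 11): d=(-1,-2) top-left  bias=+0
    (0,5)@(1, 11): e=[0,19,0] → .  [on edge]
    (1,6)@(3, 13): e=[16,1,2] → X
    (2,6)@(5, 13): e=[10,3,6] → X
    (3,6)@(7, 13): e=[4,5,10] → X
    (4,6)@(9, 13): e=[-2,7,14] → .
  covered (3 px):
    . . . . . . .
    . . . . . . .
    . . . . . . .
    . . . . . . .
    . . . . . . .
    . . . . . . .
    . X X X . . .
T2:
  2·area = 16  (B↔C swapped to make it positive)
  edge (2, 4)→(10, 12): d=(8,8) right/bottom  bias=-1
  edge (10, 12)→(4, 8): d=(-6,-4) top-left  bias=+0
  edge (4, 8)→(2, 4): d=(-2,-4) top-left  bias=+0
    (0,1)@(1, 3): e=[0,18,-2] → .  [on edge]
    (1,2)@(3, 5): e=[0,14,2] → .  [on edge]
    (2,3)@(5, 7): e=[0,10,6] → .  [on edge]
    (3,4)@(7, 9): e=[0,6,10] → .  [on edge]
    (4,5)@(9, 11): e=[0,2,14] → .  [on edge]
    (5,6)@(11, 13): e=[0,-2,18] → .  [on edge]
  covered (0 px):
    . . . . . . .
    . . . . . . .
    . . . . . . .
    . . . . . . .
    . . . . . . .
    . . . . . . .
    . . . . . . .

Answer: 10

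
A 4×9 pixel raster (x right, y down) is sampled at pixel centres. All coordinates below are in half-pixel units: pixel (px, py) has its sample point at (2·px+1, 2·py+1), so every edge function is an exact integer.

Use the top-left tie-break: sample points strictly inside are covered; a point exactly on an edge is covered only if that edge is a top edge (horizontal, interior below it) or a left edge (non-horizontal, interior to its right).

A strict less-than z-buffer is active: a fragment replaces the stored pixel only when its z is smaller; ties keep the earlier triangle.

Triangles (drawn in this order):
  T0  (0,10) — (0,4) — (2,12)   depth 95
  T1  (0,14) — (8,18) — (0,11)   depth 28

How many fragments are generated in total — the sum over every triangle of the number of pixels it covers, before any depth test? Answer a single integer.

T0:
  2·area = 12
  edge (0, 10)→(0, 4): d=(0,-6) top-left  bias=+0
  edge (0, 4)→(2, 12): d=(2,8) right/bottom  bias=-1
  edge (2, 12)→(0, 10): d=(-2,-2) top-left  bias=+0
    (0,4)@(1, 9): e=[6,2,4] → #
    (1,4)@(3, 9): e=[18,-14,8] → ·
    (0,5)@(1, 11): e=[6,6,0] → #  [on edge]
    (1,5)@(3, 11): e=[18,-10,4] → ·
    (0,6)@(1, 13): e=[6,10,-4] → ·
    (1,6)@(3, 13): e=[18,-6,0] → ·  [on edge]
    (2,7)@(5, 15): e=[30,-18,0] → ·  [on edge]
    (3,8)@(7, 17): e=[42,-30,0] → ·  [on edge]
  covered (2 px):
    · · · ·
    · · · ·
    · · · ·
    · · · ·
    # · · ·
    # · · ·
    · · · ·
    · · · ·
    · · · ·
T1:
  2·area = 24  (B↔C swapped to make it positive)
  edge (0, 14)→(0, 11): d=(0,-3) top-left  bias=+0
  edge (0, 11)→(8, 18): d=(8,7) right/bottom  bias=-1
  edge (8, 18)→(0, 14): d=(-8,-4) top-left  bias=+0
    (0,6)@(1, 13): e=[3,9,12] → #
    (1,6)@(3, 13): e=[9,-5,20] → ·
    (0,7)@(1, 15): e=[3,25,-4] → ·
    (1,7)@(3, 15): e=[9,11,4] → #
    (2,7)@(5, 15): e=[15,-3,12] → ·
    (1,8)@(3, 17): e=[9,27,-12] → ·
  covered (2 px):
    · · · ·
    · · · ·
    · · · ·
    · · · ·
    · · · ·
    · · · ·
    # · · ·
    · # · ·
    · · · ·

Result: 4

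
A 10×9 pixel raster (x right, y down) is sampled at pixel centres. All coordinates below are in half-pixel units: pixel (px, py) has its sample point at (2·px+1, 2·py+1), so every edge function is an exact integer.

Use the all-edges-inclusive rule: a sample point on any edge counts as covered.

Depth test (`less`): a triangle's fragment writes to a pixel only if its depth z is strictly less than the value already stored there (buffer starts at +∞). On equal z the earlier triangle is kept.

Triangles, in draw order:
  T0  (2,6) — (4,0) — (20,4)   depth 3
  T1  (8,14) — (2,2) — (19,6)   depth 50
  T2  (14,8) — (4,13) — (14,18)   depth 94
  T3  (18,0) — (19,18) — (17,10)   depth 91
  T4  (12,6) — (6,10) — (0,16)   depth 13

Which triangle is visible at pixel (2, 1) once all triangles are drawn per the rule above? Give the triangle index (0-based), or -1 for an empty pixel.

T0:
  2·area = 104
  edge (2, 6)→(4, 0): d=(2,-6) inclusive
  edge (4, 0)→(20, 4): d=(16,4) inclusive
  edge (20, 4)→(2, 6): d=(-18,2) inclusive
    (2,0)@(5, 1): e=[8,12,84] → X
    (3,0)@(7, 1): e=[20,4,80] → X
    (4,0)@(9, 1): e=[32,-4,76] → .
    (1,1)@(3, 3): e=[0,52,52] → X  [on edge]
    (4,1)@(9, 3): e=[36,28,40] → X
    (5,1)@(11, 3): e=[48,20,36] → X
    (6,1)@(13, 3): e=[60,12,32] → X
    (7,1)@(15, 3): e=[72,4,28] → X
    (8,1)@(17, 3): e=[84,-4,24] → .
    (1,2)@(3, 5): e=[4,84,16] → X
    (5,2)@(11, 5): e=[52,52,0] → X  [on edge]
    (6,2)@(13, 5): e=[64,44,-4] → .
    (0,4)@(1, 9): e=[0,156,-52] → .  [on edge]
  covered (14 px):
    . . X X . . . . . .
    . X X X X X X X . .
    . X X X X X . . . .
    . . . . . . . . . .
    . . . . . . . . . .
    . . . . . . . . . .
    . . . . . . . . . .
    . . . . . . . . . .
    . . . . . . . . . .
T1:
  2·area = 180
  edge (8, 14)→(2, 2): d=(-6,-12) inclusive
  edge (2, 2)→(19, 6): d=(17,4) inclusive
  edge (19, 6)→(8, 14): d=(-11,8) inclusive
    (1,1)@(3, 3): e=[6,13,161] → X
    (2,1)@(5, 3): e=[30,5,145] → X
    (3,1)@(7, 3): e=[54,-3,129] → .
    (1,2)@(3, 5): e=[-6,47,139] → .
    (2,2)@(5, 5): e=[18,39,123] → X
    (3,2)@(7, 5): e=[42,31,107] → X
    (4,2)@(9, 5): e=[66,23,91] → X
    (5,2)@(11, 5): e=[90,15,75] → X
    (6,2)@(13, 5): e=[114,7,59] → X
    (7,2)@(15, 5): e=[138,-1,43] → .
    (2,3)@(5, 7): e=[6,73,101] → X
    (7,3)@(15, 7): e=[126,33,21] → X
  covered (22 px):
    . . . . . . . . . .
    . X X . . . . . . .
    . . X X X X X . . .
    . . X X X X X X X .
    . . . X X X X . . .
    . . . X X X . . . .
    . . . . X . . . . .
    . . . . . . . . . .
    . . . . . . . . . .
T2:
  2·area = 100  (B↔C swapped to make it positive)
  edge (14, 8)→(14, 18): d=(0,10) inclusive
  edge (14, 18)→(4, 13): d=(-10,-5) inclusive
  edge (4, 13)→(14, 8): d=(10,-5) inclusive
    (6,4)@(13, 9): e=[10,85,5] → X
    (7,4)@(15, 9): e=[-10,95,15] → .
    (4,5)@(9, 11): e=[50,45,5] → X
    (5,5)@(11, 11): e=[30,55,15] → X
    (7,5)@(15, 11): e=[-10,75,35] → .
    (2,6)@(5, 13): e=[90,5,5] → X
    (3,6)@(7, 13): e=[70,15,15] → X
    (7,6)@(15, 13): e=[-10,55,55] → .
    (2,7)@(5, 15): e=[90,-15,25] → .
    (3,7)@(7, 15): e=[70,-5,35] → .
    (4,7)@(9, 15): e=[50,5,45] → X
    (7,7)@(15, 15): e=[-10,35,75] → .
  covered (13 px):
    . . . . . . . . . .
    . . . . . . . . . .
    . . . . . . . . . .
    . . . . . . . . . .
    . . . . . . X . . .
    . . . . X X X . . .
    . . X X X X X . . .
    . . . . X X X . . .
    . . . . . . X . . .
T3:
  2·area = 28
  edge (18, 0)→(19, 18): d=(1,18) inclusive
  edge (19, 18)→(17, 10): d=(-2,-8) inclusive
  edge (17, 10)→(18, 0): d=(1,-10) inclusive
  covered (0 px):
    . . . . . . . . . .
    . . . . . . . . . .
    . . . . . . . . . .
    . . . . . . . . . .
    . . . . . . . . . .
    . . . . . . . . . .
    . . . . . . . . . .
    . . . . . . . . . .
    . . . . . . . . . .
T4:
  2·area = 12  (B↔C swapped to make it positive)
  edge (12, 6)→(0, 16): d=(-12,10) inclusive
  edge (0, 16)→(6, 10): d=(6,-6) inclusive
  edge (6, 10)→(12, 6): d=(6,-4) inclusive
    (7,0)@(15, 1): e=[30,0,-18] → .  [on edge]
    (6,1)@(13, 3): e=[26,0,-14] → .  [on edge]
    (5,2)@(11, 5): e=[22,0,-10] → .  [on edge]
    (4,3)@(9, 7): e=[18,0,-6] → .  [on edge]
    (3,4)@(7, 9): e=[14,0,-2] → .  [on edge]
    (2,5)@(5, 11): e=[10,0,2] → X  [on edge]
    (3,5)@(7, 11): e=[-10,12,10] → .
    (1,6)@(3, 13): e=[6,0,6] → X  [on edge]
    (2,6)@(5, 13): e=[-14,12,14] → .
    (0,7)@(1, 15): e=[2,0,10] → X  [on edge]
    (1,7)@(3, 15): e=[-18,12,18] → .
    (0,8)@(1, 17): e=[-22,12,22] → .
  covered (3 px):
    . . . . . . . . . .
    . . . . . . . . . .
    . . . . . . . . . .
    . . . . . . . . . .
    . . . . . . . . . .
    . . X . . . . . . .
    . X . . . . . . . .
    X . . . . . . . . .
    . . . . . . . . . .

Z-buffer (winner per pixel, '.' = empty):
  . . 0 0 . . . . . .
  . 0 0 0 0 0 0 0 . .
  . 0 0 0 0 0 1 . . .
  . . 1 1 1 1 1 1 1 .
  . . . 1 1 1 1 . . .
  . . 4 1 1 1 2 . . .
  . 4 2 2 1 2 2 . . .
  4 . . . 2 2 2 . . .
  . . . . . . 2 . . .

Final: 0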